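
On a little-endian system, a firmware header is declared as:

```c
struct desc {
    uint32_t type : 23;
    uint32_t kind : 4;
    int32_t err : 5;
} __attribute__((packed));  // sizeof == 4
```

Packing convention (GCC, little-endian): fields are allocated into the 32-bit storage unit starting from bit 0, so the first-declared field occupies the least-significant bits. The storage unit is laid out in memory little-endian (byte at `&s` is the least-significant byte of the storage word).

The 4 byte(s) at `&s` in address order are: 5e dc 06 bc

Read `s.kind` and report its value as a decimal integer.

8

[0]=0x5e [1]=0xdc [2]=0x06 [3]=0xbc (little-endian) → word 0xbc06dc5e
type:23 @ bit 0 → (0xbc06dc5e>>0)&0x7fffff = 0x6dc5e
kind:4 @ bit 23 → (0xbc06dc5e>>23)&0xf = 0x8  ←
err:5 @ bit 27 → (0xbc06dc5e>>27)&0x1f = 0x17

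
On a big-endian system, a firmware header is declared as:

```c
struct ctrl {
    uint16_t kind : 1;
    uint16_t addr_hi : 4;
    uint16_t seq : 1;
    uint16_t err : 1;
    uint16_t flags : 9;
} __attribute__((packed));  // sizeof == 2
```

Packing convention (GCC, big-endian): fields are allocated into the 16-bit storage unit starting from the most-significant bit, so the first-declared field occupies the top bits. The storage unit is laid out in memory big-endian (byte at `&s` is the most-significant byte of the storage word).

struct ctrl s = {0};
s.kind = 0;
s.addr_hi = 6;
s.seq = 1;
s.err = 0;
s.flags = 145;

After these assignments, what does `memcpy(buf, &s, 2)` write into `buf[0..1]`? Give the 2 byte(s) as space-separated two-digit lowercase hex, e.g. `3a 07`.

kind:1 = 0 → 0x0 << 15 → word 0x0000
addr_hi:4 = 6 → 0x6 << 11 → word 0x3000
seq:1 = 1 → 0x1 << 10 → word 0x3400
err:1 = 0 → 0x0 << 9 → word 0x3400
flags:9 = 145 → 0x91 << 0 → word 0x3491
word = 0x3491 → big-endian bytes:
  [0]=0x34  [1]=0x91

34 91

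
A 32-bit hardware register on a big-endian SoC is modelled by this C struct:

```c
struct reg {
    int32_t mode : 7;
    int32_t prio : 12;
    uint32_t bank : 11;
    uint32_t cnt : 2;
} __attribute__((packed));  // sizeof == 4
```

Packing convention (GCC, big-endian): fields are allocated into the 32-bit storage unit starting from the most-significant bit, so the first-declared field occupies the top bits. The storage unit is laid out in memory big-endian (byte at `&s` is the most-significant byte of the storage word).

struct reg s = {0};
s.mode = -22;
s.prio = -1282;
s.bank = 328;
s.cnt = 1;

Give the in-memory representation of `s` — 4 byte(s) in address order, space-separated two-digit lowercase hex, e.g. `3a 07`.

d5 5f c5 21

mode:7 = -22 → 0x6a << 25 → word 0xd4000000
prio:12 = -1282 → 0xafe << 13 → word 0xd55fc000
bank:11 = 328 → 0x148 << 2 → word 0xd55fc520
cnt:2 = 1 → 0x1 << 0 → word 0xd55fc521
word = 0xd55fc521 → big-endian bytes:
  [0]=0xd5  [1]=0x5f  [2]=0xc5  [3]=0x21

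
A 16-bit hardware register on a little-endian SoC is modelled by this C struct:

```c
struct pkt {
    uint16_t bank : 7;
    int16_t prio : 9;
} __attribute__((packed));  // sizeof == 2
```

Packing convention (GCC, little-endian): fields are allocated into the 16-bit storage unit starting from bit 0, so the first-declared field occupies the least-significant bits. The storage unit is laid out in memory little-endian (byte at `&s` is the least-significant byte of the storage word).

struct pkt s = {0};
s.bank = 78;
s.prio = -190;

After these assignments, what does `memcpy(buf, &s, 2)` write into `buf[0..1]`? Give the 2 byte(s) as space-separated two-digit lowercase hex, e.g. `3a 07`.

bank:7 = 78 → 0x4e << 0 → word 0x004e
prio:9 = -190 → 0x142 << 7 → word 0xa14e
word = 0xa14e → little-endian bytes:
  [0]=0x4e  [1]=0xa1

4e a1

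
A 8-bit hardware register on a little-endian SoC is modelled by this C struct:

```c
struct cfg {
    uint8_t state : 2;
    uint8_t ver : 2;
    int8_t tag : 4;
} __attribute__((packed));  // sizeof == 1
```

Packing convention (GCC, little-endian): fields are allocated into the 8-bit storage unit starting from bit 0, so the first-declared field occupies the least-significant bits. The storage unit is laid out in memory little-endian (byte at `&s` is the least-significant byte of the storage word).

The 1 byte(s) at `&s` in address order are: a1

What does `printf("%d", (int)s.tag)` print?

[0]=0xa1 (little-endian) → word 0xa1
state [0+:2] = (word>>0) & 0x3 = 1
ver [2+:2] = (word>>2) & 0x3 = 0
tag [4+:4] = (word>>4) & 0xf = 10  ←
tag signed 4b, MSB=1: 10 - 16 = -6

-6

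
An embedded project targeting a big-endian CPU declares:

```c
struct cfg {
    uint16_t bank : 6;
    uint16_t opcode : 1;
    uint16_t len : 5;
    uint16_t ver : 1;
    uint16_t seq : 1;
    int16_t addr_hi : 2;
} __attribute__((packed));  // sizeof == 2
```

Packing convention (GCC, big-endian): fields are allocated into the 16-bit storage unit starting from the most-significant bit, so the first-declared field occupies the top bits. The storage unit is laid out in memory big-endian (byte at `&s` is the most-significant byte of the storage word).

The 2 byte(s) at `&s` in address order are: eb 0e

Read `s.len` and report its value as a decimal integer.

[0]=0xeb [1]=0x0e (big-endian) → word 0xeb0e
bank [10+:6] = (word>>10) & 0x3f = 58
opcode [9+:1] = (word>>9) & 0x1 = 1
len [4+:5] = (word>>4) & 0x1f = 16  ←
ver [3+:1] = (word>>3) & 0x1 = 1
seq [2+:1] = (word>>2) & 0x1 = 1
addr_hi [0+:2] = (word>>0) & 0x3 = 2

16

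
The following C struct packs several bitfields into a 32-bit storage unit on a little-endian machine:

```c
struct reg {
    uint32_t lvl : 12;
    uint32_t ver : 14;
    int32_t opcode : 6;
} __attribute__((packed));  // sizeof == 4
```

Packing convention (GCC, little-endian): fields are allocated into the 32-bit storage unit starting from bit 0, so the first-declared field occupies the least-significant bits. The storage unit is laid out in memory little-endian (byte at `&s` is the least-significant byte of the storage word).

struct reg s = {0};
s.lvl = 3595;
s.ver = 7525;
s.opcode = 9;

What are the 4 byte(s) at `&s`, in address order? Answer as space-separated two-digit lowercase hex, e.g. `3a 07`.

[0+:12] lvl=3595 & 0xfff = 0xe0b; word=0x00000e0b
[12+:14] ver=7525 & 0x3fff = 0x1d65; word=0x01d65e0b
[26+:6] opcode=9 & 0x3f = 0x9; word=0x25d65e0b
word = 0x25d65e0b → little-endian bytes:
  [0]=0x0b  [1]=0x5e  [2]=0xd6  [3]=0x25

0b 5e d6 25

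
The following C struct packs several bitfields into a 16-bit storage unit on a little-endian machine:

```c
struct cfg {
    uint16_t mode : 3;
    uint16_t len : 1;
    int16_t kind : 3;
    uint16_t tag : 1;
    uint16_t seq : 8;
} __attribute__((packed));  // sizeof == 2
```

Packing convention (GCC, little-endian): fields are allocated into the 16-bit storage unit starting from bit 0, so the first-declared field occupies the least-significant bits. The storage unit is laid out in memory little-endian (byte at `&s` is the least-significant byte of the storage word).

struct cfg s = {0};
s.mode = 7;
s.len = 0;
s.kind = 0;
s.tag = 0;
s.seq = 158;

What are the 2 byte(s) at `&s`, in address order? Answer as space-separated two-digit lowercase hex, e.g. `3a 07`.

mode:3 = 7 → 0x7 << 0 → word 0x0007
len:1 = 0 → 0x0 << 3 → word 0x0007
kind:3 = 0 → 0x0 << 4 → word 0x0007
tag:1 = 0 → 0x0 << 7 → word 0x0007
seq:8 = 158 → 0x9e << 8 → word 0x9e07
word = 0x9e07 → little-endian bytes:
  [0]=0x07  [1]=0x9e

07 9e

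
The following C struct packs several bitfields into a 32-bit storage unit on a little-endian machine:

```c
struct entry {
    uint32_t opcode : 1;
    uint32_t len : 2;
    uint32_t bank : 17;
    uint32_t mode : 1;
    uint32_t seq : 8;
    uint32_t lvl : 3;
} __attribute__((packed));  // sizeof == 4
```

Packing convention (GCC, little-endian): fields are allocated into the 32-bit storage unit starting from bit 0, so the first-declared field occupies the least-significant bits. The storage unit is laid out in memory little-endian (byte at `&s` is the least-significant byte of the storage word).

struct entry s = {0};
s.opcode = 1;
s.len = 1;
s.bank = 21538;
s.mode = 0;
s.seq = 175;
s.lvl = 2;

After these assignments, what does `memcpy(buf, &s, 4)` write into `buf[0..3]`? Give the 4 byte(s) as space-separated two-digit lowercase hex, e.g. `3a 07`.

13 a1 e2 55

opcode:1 = 1 → 0x1 << 0 → word 0x00000001
len:2 = 1 → 0x1 << 1 → word 0x00000003
bank:17 = 21538 → 0x5422 << 3 → word 0x0002a113
mode:1 = 0 → 0x0 << 20 → word 0x0002a113
seq:8 = 175 → 0xaf << 21 → word 0x15e2a113
lvl:3 = 2 → 0x2 << 29 → word 0x55e2a113
word = 0x55e2a113 → little-endian bytes:
  [0]=0x13  [1]=0xa1  [2]=0xe2  [3]=0x55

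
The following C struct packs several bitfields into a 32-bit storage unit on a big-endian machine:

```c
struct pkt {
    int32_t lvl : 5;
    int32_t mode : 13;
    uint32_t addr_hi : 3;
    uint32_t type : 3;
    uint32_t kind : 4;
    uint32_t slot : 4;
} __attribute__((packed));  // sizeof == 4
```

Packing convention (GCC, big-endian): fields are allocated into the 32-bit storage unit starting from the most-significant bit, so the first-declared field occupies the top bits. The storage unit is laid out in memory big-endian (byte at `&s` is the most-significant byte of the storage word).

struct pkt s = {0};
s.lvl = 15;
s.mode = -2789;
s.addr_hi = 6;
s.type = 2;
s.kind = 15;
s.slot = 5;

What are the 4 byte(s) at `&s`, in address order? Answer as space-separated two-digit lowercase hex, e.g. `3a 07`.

lvl:5 = 15 → 0xf << 27 → word 0x78000000
mode:13 = -2789 → 0x151b << 14 → word 0x7d46c000
addr_hi:3 = 6 → 0x6 << 11 → word 0x7d46f000
type:3 = 2 → 0x2 << 8 → word 0x7d46f200
kind:4 = 15 → 0xf << 4 → word 0x7d46f2f0
slot:4 = 5 → 0x5 << 0 → word 0x7d46f2f5
word = 0x7d46f2f5 → big-endian bytes:
  [0]=0x7d  [1]=0x46  [2]=0xf2  [3]=0xf5

7d 46 f2 f5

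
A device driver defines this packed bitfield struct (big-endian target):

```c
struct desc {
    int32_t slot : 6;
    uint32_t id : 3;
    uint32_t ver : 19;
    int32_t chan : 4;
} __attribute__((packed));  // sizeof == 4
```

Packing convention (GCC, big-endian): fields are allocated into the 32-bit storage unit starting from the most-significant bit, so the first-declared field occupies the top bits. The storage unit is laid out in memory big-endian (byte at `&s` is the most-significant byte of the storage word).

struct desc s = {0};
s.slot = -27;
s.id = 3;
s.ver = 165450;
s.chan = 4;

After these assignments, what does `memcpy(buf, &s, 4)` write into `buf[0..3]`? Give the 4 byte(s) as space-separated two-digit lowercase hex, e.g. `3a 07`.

[26+:6] slot=-27 & 0x3f = 0x25; word=0x94000000
[23+:3] id=3 & 0x7 = 0x3; word=0x95800000
[4+:19] ver=165450 & 0x7ffff = 0x2864a; word=0x95a864a0
[0+:4] chan=4 & 0xf = 0x4; word=0x95a864a4
word = 0x95a864a4 → big-endian bytes:
  [0]=0x95  [1]=0xa8  [2]=0x64  [3]=0xa4

95 a8 64 a4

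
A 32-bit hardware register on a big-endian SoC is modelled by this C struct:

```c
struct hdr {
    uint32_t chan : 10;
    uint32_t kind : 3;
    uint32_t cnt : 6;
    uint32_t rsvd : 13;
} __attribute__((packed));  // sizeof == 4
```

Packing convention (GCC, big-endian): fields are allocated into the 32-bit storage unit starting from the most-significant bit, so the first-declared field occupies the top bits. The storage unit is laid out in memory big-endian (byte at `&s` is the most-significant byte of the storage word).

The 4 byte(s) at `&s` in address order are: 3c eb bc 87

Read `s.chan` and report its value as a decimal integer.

[0]=0x3c [1]=0xeb [2]=0xbc [3]=0x87 (big-endian) → word 0x3cebbc87
chan [22+:10] = (word>>22) & 0x3ff = 243  ←
kind [19+:3] = (word>>19) & 0x7 = 5
cnt [13+:6] = (word>>13) & 0x3f = 29
rsvd [0+:13] = (word>>0) & 0x1fff = 7303

243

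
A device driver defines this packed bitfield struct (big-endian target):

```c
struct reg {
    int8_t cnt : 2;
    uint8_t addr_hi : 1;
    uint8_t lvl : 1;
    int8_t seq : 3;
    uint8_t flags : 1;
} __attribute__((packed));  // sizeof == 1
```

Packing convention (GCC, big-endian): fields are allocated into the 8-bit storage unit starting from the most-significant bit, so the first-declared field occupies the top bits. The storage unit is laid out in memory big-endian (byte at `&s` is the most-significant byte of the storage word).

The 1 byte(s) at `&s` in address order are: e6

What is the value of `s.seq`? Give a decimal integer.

[0]=0xe6 (big-endian) → word 0xe6
cnt [6+:2] = (word>>6) & 0x3 = 3
addr_hi [5+:1] = (word>>5) & 0x1 = 1
lvl [4+:1] = (word>>4) & 0x1 = 0
seq [1+:3] = (word>>1) & 0x7 = 3  ←
flags [0+:1] = (word>>0) & 0x1 = 0
seq signed 3b, MSB=0: value = 3

3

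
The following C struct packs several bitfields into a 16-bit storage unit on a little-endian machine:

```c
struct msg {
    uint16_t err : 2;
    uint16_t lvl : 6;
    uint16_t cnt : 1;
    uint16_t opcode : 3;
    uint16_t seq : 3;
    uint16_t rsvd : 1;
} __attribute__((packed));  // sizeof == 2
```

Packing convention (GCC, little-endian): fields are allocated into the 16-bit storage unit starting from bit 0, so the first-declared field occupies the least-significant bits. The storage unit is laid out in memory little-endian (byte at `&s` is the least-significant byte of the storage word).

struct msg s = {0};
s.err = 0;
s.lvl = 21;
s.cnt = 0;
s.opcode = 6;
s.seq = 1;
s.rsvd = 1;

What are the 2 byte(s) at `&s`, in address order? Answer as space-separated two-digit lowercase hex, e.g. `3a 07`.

err:2 = 0 → 0x0 << 0 → word 0x0000
lvl:6 = 21 → 0x15 << 2 → word 0x0054
cnt:1 = 0 → 0x0 << 8 → word 0x0054
opcode:3 = 6 → 0x6 << 9 → word 0x0c54
seq:3 = 1 → 0x1 << 12 → word 0x1c54
rsvd:1 = 1 → 0x1 << 15 → word 0x9c54
word = 0x9c54 → little-endian bytes:
  [0]=0x54  [1]=0x9c

54 9c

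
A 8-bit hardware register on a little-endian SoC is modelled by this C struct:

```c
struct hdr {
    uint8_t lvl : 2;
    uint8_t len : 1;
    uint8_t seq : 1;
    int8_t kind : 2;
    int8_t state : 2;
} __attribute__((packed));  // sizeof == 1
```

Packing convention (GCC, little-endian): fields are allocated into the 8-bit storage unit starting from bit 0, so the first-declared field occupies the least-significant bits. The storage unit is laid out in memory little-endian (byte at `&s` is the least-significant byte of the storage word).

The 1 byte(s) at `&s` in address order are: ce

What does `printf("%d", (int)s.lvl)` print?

2

[0]=0xce (little-endian) → word 0xce
lvl [0+:2] = (word>>0) & 0x3 = 2  ←
len [2+:1] = (word>>2) & 0x1 = 1
seq [3+:1] = (word>>3) & 0x1 = 1
kind [4+:2] = (word>>4) & 0x3 = 0
state [6+:2] = (word>>6) & 0x3 = 3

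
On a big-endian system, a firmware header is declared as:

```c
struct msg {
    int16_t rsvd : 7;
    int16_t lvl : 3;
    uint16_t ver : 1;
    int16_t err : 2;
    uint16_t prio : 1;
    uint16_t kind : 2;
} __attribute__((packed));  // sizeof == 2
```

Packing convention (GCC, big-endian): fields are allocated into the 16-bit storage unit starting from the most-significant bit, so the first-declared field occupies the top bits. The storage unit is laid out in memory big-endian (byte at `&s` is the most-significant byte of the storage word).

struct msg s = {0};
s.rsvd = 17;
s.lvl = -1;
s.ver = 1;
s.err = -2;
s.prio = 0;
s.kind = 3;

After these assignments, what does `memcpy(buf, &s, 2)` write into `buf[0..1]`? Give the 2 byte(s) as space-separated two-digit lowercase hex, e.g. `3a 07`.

23 f3

rsvd:7 = 17 → 0x11 << 9 → word 0x2200
lvl:3 = -1 → 0x7 << 6 → word 0x23c0
ver:1 = 1 → 0x1 << 5 → word 0x23e0
err:2 = -2 → 0x2 << 3 → word 0x23f0
prio:1 = 0 → 0x0 << 2 → word 0x23f0
kind:2 = 3 → 0x3 << 0 → word 0x23f3
word = 0x23f3 → big-endian bytes:
  [0]=0x23  [1]=0xf3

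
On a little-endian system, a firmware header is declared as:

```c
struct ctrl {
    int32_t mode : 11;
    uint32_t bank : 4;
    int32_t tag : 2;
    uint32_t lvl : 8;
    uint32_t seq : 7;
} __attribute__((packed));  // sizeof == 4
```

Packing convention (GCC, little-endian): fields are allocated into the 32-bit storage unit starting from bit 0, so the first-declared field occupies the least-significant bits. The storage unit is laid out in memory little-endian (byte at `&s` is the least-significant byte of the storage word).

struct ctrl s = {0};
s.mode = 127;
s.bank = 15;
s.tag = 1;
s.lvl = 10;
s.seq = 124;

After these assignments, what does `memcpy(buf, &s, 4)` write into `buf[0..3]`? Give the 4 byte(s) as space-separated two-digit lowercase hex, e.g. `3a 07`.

7f f8 14 f8

mode:11 = 127 → 0x7f << 0 → word 0x0000007f
bank:4 = 15 → 0xf << 11 → word 0x0000787f
tag:2 = 1 → 0x1 << 15 → word 0x0000f87f
lvl:8 = 10 → 0xa << 17 → word 0x0014f87f
seq:7 = 124 → 0x7c << 25 → word 0xf814f87f
word = 0xf814f87f → little-endian bytes:
  [0]=0x7f  [1]=0xf8  [2]=0x14  [3]=0xf8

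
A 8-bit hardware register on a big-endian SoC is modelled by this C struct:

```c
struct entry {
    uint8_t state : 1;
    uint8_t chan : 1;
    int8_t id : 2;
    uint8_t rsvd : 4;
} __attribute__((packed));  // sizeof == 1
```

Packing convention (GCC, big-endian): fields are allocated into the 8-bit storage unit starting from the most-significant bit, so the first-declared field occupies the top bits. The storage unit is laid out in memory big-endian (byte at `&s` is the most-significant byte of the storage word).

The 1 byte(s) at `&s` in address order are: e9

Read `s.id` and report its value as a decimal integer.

-2

[0]=0xe9 (big-endian) → word 0xe9
state:1 @ bit 7 → (0xe9>>7)&0x1 = 0x1
chan:1 @ bit 6 → (0xe9>>6)&0x1 = 0x1
id:2 @ bit 4 → (0xe9>>4)&0x3 = 0x2  ←
rsvd:4 @ bit 0 → (0xe9>>0)&0xf = 0x9
id signed 2b, MSB=1: 2 - 4 = -2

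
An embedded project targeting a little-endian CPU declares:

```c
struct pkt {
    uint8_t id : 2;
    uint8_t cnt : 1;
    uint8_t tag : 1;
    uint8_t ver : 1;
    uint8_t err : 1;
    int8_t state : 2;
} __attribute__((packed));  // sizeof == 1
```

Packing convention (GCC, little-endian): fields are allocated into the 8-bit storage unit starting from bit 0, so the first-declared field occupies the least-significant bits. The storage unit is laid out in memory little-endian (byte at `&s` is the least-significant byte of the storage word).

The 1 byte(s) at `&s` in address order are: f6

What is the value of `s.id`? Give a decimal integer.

[0]=0xf6 (little-endian) → word 0xf6
id:2 @ bit 0 → (0xf6>>0)&0x3 = 0x2  ←
cnt:1 @ bit 2 → (0xf6>>2)&0x1 = 0x1
tag:1 @ bit 3 → (0xf6>>3)&0x1 = 0x0
ver:1 @ bit 4 → (0xf6>>4)&0x1 = 0x1
err:1 @ bit 5 → (0xf6>>5)&0x1 = 0x1
state:2 @ bit 6 → (0xf6>>6)&0x3 = 0x3

2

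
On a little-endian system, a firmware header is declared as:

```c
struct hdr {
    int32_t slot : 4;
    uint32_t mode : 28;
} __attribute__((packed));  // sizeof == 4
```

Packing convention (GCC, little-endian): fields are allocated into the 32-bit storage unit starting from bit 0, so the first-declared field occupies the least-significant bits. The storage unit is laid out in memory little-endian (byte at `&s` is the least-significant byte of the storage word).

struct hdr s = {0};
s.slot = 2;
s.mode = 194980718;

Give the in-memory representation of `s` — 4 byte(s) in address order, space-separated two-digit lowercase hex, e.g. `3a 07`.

slot (4b) val=2 bits=0x2 at bit 0: 0x00000002
mode (28b) val=194980718 bits=0xb9f2b6e at bit 4: 0xb9f2b6e2
word = 0xb9f2b6e2 → little-endian bytes:
  [0]=0xe2  [1]=0xb6  [2]=0xf2  [3]=0xb9

e2 b6 f2 b9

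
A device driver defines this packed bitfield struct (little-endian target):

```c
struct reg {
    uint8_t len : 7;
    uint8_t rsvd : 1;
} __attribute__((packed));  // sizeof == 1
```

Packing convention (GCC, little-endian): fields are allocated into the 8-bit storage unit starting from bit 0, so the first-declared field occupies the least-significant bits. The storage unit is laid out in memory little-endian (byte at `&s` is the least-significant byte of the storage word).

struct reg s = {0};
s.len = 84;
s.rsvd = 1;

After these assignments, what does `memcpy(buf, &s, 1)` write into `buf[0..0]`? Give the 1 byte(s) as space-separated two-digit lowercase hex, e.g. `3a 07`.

len (7b) val=84 bits=0x54 at bit 0: 0x54
rsvd (1b) val=1 bits=0x1 at bit 7: 0xd4
word = 0xd4 → little-endian bytes:
  [0]=0xd4

d4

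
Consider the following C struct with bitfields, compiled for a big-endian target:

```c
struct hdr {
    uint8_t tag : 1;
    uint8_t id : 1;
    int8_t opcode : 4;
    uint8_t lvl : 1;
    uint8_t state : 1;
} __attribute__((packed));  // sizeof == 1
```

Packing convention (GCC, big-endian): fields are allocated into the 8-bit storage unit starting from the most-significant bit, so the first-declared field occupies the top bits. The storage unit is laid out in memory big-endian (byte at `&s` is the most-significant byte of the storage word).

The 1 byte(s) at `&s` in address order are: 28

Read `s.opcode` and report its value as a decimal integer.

[0]=0x28 (big-endian) → word 0x28
tag:1 @ bit 7 → (0x28>>7)&0x1 = 0x0
id:1 @ bit 6 → (0x28>>6)&0x1 = 0x0
opcode:4 @ bit 2 → (0x28>>2)&0xf = 0xa  ←
lvl:1 @ bit 1 → (0x28>>1)&0x1 = 0x0
state:1 @ bit 0 → (0x28>>0)&0x1 = 0x0
opcode signed 4b, MSB=1: 10 - 16 = -6

-6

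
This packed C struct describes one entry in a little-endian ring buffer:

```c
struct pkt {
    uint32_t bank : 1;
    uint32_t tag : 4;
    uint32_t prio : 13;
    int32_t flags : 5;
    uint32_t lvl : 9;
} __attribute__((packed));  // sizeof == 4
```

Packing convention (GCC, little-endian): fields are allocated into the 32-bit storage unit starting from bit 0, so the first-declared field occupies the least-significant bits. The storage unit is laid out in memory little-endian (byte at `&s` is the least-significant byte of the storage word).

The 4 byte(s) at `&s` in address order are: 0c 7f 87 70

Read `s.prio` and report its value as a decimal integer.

[0]=0x0c [1]=0x7f [2]=0x87 [3]=0x70 (little-endian) → word 0x70877f0c
bank [0+:1] = (word>>0) & 0x1 = 0
tag [1+:4] = (word>>1) & 0xf = 6
prio [5+:13] = (word>>5) & 0x1fff = 7160  ←
flags [18+:5] = (word>>18) & 0x1f = 1
lvl [23+:9] = (word>>23) & 0x1ff = 225

7160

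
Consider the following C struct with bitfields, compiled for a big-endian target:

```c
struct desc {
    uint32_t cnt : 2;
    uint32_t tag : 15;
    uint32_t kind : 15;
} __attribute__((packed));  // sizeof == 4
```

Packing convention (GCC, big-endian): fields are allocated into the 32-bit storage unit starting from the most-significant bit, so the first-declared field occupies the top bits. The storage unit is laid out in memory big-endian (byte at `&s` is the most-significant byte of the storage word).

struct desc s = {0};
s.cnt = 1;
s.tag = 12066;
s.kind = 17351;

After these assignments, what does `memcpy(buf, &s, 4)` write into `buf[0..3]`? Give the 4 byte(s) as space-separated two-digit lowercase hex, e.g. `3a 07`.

57 91 43 c7

[30+:2] cnt=1 & 0x3 = 0x1; word=0x40000000
[15+:15] tag=12066 & 0x7fff = 0x2f22; word=0x57910000
[0+:15] kind=17351 & 0x7fff = 0x43c7; word=0x579143c7
word = 0x579143c7 → big-endian bytes:
  [0]=0x57  [1]=0x91  [2]=0x43  [3]=0xc7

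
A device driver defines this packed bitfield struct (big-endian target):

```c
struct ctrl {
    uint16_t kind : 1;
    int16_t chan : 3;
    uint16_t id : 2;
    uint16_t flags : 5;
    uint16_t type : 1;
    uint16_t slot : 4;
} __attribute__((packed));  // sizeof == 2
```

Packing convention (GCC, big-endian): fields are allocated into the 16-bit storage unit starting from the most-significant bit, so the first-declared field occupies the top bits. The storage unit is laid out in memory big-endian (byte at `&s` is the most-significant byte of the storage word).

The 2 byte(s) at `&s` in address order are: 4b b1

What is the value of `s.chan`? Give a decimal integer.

[0]=0x4b [1]=0xb1 (big-endian) → word 0x4bb1
kind [15+:1] = (word>>15) & 0x1 = 0
chan [12+:3] = (word>>12) & 0x7 = 4  ←
id [10+:2] = (word>>10) & 0x3 = 2
flags [5+:5] = (word>>5) & 0x1f = 29
type [4+:1] = (word>>4) & 0x1 = 1
slot [0+:4] = (word>>0) & 0xf = 1
chan signed 3b, MSB=1: 4 - 8 = -4

-4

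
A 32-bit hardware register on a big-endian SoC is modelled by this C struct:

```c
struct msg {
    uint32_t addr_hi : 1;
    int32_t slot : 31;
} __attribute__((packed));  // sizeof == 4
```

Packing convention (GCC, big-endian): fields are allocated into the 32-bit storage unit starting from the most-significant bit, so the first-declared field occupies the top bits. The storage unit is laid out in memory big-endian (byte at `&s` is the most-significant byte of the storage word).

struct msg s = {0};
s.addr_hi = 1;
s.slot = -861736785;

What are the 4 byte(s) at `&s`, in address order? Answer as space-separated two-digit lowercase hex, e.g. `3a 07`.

cc a2 f0 af

addr_hi:1 = 1 → 0x1 << 31 → word 0x80000000
slot:31 = -861736785 → 0x4ca2f0af << 0 → word 0xcca2f0af
word = 0xcca2f0af → big-endian bytes:
  [0]=0xcc  [1]=0xa2  [2]=0xf0  [3]=0xaf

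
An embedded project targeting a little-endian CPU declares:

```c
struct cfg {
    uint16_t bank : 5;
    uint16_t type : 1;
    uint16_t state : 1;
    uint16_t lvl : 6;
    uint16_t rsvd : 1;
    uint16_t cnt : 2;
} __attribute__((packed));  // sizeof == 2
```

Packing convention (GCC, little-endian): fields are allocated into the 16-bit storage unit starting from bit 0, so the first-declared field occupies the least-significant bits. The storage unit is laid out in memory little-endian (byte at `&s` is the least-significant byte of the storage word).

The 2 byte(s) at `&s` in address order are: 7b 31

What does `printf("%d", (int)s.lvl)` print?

34

[0]=0x7b [1]=0x31 (little-endian) → word 0x317b
bank:5 @ bit 0 → (0x317b>>0)&0x1f = 0x1b
type:1 @ bit 5 → (0x317b>>5)&0x1 = 0x1
state:1 @ bit 6 → (0x317b>>6)&0x1 = 0x1
lvl:6 @ bit 7 → (0x317b>>7)&0x3f = 0x22  ←
rsvd:1 @ bit 13 → (0x317b>>13)&0x1 = 0x1
cnt:2 @ bit 14 → (0x317b>>14)&0x3 = 0x0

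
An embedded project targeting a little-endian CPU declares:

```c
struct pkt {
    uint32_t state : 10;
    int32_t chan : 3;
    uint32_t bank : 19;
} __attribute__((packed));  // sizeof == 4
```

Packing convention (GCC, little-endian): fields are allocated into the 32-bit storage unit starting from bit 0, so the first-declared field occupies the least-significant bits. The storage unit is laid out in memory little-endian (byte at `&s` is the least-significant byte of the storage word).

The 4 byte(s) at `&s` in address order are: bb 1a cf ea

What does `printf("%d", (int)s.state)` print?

699

[0]=0xbb [1]=0x1a [2]=0xcf [3]=0xea (little-endian) → word 0xeacf1abb
state:10 @ bit 0 → (0xeacf1abb>>0)&0x3ff = 0x2bb  ←
chan:3 @ bit 10 → (0xeacf1abb>>10)&0x7 = 0x6
bank:19 @ bit 13 → (0xeacf1abb>>13)&0x7ffff = 0x75678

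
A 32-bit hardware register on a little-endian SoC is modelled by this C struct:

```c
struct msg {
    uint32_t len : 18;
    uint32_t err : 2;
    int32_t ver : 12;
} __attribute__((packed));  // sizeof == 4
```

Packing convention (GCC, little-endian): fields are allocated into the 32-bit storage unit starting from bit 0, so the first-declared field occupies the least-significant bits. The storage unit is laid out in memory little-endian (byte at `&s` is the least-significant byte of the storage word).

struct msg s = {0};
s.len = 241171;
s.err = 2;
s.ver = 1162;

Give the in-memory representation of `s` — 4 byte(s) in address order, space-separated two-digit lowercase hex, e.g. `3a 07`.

13 ae ab 48

len (18b) val=241171 bits=0x3ae13 at bit 0: 0x0003ae13
err (2b) val=2 bits=0x2 at bit 18: 0x000bae13
ver (12b) val=1162 bits=0x48a at bit 20: 0x48abae13
word = 0x48abae13 → little-endian bytes:
  [0]=0x13  [1]=0xae  [2]=0xab  [3]=0x48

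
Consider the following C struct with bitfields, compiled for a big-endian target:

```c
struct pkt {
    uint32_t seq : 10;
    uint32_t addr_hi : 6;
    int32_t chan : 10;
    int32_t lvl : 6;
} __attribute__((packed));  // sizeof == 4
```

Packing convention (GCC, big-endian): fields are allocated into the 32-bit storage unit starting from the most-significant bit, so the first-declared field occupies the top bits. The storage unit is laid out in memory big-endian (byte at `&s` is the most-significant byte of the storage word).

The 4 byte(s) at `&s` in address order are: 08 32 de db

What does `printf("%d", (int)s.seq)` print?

[0]=0x08 [1]=0x32 [2]=0xde [3]=0xdb (big-endian) → word 0x0832dedb
seq [22+:10] = (word>>22) & 0x3ff = 32  ←
addr_hi [16+:6] = (word>>16) & 0x3f = 50
chan [6+:10] = (word>>6) & 0x3ff = 891
lvl [0+:6] = (word>>0) & 0x3f = 27

32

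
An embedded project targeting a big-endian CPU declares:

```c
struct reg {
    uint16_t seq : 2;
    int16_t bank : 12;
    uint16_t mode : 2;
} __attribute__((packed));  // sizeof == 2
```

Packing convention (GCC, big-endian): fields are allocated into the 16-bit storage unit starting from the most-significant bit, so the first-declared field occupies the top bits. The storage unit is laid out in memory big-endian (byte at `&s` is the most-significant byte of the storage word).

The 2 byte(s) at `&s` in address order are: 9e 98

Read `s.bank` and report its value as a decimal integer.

[0]=0x9e [1]=0x98 (big-endian) → word 0x9e98
seq:2 @ bit 14 → (0x9e98>>14)&0x3 = 0x2
bank:12 @ bit 2 → (0x9e98>>2)&0xfff = 0x7a6  ←
mode:2 @ bit 0 → (0x9e98>>0)&0x3 = 0x0
bank signed 12b, MSB=0: value = 1958

1958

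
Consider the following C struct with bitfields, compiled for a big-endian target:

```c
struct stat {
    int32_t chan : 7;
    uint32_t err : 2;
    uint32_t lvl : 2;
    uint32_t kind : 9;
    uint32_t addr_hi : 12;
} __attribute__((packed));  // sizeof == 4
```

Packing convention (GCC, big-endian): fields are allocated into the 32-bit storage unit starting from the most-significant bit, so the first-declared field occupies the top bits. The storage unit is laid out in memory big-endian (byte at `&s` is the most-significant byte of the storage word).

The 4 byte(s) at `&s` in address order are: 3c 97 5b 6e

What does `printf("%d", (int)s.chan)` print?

30

[0]=0x3c [1]=0x97 [2]=0x5b [3]=0x6e (big-endian) → word 0x3c975b6e
chan [25+:7] = (word>>25) & 0x7f = 30  ←
err [23+:2] = (word>>23) & 0x3 = 1
lvl [21+:2] = (word>>21) & 0x3 = 0
kind [12+:9] = (word>>12) & 0x1ff = 373
addr_hi [0+:12] = (word>>0) & 0xfff = 2926
chan signed 7b, MSB=0: value = 30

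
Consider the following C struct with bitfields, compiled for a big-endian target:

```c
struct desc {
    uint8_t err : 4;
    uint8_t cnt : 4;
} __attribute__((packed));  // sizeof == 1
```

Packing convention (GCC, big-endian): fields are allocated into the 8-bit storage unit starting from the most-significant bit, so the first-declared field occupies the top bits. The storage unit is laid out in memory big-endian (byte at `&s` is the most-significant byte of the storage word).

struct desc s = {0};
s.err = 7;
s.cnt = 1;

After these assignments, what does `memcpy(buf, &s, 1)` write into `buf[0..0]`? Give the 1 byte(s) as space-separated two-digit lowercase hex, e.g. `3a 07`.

71

[4+:4] err=7 & 0xf = 0x7; word=0x70
[0+:4] cnt=1 & 0xf = 0x1; word=0x71
word = 0x71 → big-endian bytes:
  [0]=0x71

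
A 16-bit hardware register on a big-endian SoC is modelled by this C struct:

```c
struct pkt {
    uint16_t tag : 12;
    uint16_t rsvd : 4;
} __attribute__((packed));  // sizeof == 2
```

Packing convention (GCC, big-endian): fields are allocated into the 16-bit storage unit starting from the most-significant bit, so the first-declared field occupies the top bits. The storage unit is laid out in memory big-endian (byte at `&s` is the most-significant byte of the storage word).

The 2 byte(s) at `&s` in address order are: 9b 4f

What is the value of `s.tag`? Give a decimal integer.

[0]=0x9b [1]=0x4f (big-endian) → word 0x9b4f
tag [4+:12] = (word>>4) & 0xfff = 2484  ←
rsvd [0+:4] = (word>>0) & 0xf = 15

2484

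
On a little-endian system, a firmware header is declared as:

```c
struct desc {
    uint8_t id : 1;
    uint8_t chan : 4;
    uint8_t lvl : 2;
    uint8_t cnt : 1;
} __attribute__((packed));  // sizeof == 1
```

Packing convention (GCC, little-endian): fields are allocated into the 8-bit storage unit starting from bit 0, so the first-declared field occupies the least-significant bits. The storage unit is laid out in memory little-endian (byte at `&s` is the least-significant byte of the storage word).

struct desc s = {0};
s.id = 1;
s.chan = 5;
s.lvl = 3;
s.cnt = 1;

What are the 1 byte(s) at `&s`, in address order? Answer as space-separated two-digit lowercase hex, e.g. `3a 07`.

eb

id (1b) val=1 bits=0x1 at bit 0: 0x01
chan (4b) val=5 bits=0x5 at bit 1: 0x0b
lvl (2b) val=3 bits=0x3 at bit 5: 0x6b
cnt (1b) val=1 bits=0x1 at bit 7: 0xeb
word = 0xeb → little-endian bytes:
  [0]=0xeb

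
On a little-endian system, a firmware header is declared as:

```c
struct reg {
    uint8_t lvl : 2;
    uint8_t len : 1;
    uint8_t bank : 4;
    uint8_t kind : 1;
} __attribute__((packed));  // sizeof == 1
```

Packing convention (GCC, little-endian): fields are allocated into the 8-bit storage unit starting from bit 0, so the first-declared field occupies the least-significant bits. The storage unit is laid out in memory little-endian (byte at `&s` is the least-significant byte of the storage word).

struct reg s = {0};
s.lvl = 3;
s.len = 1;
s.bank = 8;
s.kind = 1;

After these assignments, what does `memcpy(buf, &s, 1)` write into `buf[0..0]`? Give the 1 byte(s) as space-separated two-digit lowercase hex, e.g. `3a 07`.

lvl:2 = 3 → 0x3 << 0 → word 0x03
len:1 = 1 → 0x1 << 2 → word 0x07
bank:4 = 8 → 0x8 << 3 → word 0x47
kind:1 = 1 → 0x1 << 7 → word 0xc7
word = 0xc7 → little-endian bytes:
  [0]=0xc7

c7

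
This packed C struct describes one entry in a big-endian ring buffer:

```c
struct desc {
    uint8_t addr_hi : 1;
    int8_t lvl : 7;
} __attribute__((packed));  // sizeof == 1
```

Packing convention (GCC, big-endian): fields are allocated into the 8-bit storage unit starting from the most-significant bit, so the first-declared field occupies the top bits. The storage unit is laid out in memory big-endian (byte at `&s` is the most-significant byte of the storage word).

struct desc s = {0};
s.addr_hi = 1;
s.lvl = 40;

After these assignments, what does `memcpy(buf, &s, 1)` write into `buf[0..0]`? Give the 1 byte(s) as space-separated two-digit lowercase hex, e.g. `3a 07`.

addr_hi (1b) val=1 bits=0x1 at bit 7: 0x80
lvl (7b) val=40 bits=0x28 at bit 0: 0xa8
word = 0xa8 → big-endian bytes:
  [0]=0xa8

a8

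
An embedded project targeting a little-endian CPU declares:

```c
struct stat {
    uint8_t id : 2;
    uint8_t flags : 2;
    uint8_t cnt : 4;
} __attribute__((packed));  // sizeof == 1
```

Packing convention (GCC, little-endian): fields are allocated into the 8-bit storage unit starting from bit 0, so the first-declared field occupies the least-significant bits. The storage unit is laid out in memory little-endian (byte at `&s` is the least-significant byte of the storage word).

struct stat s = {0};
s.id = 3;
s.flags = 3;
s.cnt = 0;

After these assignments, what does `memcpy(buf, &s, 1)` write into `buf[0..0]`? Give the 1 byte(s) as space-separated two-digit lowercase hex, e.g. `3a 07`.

0f

id:2 = 3 → 0x3 << 0 → word 0x03
flags:2 = 3 → 0x3 << 2 → word 0x0f
cnt:4 = 0 → 0x0 << 4 → word 0x0f
word = 0x0f → little-endian bytes:
  [0]=0x0f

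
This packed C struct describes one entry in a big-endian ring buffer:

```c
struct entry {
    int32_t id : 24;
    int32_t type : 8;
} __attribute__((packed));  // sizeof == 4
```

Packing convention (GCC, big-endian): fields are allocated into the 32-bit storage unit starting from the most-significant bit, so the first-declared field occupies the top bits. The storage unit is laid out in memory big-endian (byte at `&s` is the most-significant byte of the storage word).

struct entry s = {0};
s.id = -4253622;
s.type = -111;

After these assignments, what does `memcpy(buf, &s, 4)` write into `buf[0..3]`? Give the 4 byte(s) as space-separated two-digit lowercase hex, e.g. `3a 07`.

bf 18 4a 91

[8+:24] id=-4253622 & 0xffffff = 0xbf184a; word=0xbf184a00
[0+:8] type=-111 & 0xff = 0x91; word=0xbf184a91
word = 0xbf184a91 → big-endian bytes:
  [0]=0xbf  [1]=0x18  [2]=0x4a  [3]=0x91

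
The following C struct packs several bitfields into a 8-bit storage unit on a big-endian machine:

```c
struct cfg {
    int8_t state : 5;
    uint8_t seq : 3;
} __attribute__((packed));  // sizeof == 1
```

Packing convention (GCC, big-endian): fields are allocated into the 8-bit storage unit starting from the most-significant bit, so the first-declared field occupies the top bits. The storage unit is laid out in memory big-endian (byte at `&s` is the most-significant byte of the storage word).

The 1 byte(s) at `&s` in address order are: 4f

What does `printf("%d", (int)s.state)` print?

[0]=0x4f (big-endian) → word 0x4f
state:5 @ bit 3 → (0x4f>>3)&0x1f = 0x9  ←
seq:3 @ bit 0 → (0x4f>>0)&0x7 = 0x7
state signed 5b, MSB=0: value = 9

9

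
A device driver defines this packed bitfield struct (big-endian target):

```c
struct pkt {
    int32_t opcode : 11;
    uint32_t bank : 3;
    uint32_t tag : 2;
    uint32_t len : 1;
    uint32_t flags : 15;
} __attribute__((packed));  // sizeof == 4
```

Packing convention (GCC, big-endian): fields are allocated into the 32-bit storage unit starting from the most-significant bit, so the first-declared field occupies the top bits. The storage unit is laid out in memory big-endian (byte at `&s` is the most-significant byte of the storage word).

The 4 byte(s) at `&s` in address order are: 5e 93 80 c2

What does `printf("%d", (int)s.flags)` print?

194

[0]=0x5e [1]=0x93 [2]=0x80 [3]=0xc2 (big-endian) → word 0x5e9380c2
opcode:11 @ bit 21 → (0x5e9380c2>>21)&0x7ff = 0x2f4
bank:3 @ bit 18 → (0x5e9380c2>>18)&0x7 = 0x4
tag:2 @ bit 16 → (0x5e9380c2>>16)&0x3 = 0x3
len:1 @ bit 15 → (0x5e9380c2>>15)&0x1 = 0x1
flags:15 @ bit 0 → (0x5e9380c2>>0)&0x7fff = 0xc2  ←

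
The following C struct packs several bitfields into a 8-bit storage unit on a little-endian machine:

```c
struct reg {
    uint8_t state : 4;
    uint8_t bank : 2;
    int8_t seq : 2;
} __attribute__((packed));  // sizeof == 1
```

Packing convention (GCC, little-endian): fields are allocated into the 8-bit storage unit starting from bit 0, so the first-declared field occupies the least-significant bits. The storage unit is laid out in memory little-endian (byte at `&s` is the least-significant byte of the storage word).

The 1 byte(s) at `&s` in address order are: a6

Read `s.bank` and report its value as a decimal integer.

2

[0]=0xa6 (little-endian) → word 0xa6
state [0+:4] = (word>>0) & 0xf = 6
bank [4+:2] = (word>>4) & 0x3 = 2  ←
seq [6+:2] = (word>>6) & 0x3 = 2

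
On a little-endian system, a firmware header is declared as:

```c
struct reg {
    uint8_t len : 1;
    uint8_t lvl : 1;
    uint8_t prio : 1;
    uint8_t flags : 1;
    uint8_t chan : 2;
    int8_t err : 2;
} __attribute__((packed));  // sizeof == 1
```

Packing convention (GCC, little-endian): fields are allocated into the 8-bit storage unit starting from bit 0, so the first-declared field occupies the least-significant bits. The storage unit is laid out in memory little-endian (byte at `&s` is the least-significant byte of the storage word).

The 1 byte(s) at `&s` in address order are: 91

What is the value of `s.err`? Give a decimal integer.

[0]=0x91 (little-endian) → word 0x91
len:1 @ bit 0 → (0x91>>0)&0x1 = 0x1
lvl:1 @ bit 1 → (0x91>>1)&0x1 = 0x0
prio:1 @ bit 2 → (0x91>>2)&0x1 = 0x0
flags:1 @ bit 3 → (0x91>>3)&0x1 = 0x0
chan:2 @ bit 4 → (0x91>>4)&0x3 = 0x1
err:2 @ bit 6 → (0x91>>6)&0x3 = 0x2  ←
err signed 2b, MSB=1: 2 - 4 = -2

-2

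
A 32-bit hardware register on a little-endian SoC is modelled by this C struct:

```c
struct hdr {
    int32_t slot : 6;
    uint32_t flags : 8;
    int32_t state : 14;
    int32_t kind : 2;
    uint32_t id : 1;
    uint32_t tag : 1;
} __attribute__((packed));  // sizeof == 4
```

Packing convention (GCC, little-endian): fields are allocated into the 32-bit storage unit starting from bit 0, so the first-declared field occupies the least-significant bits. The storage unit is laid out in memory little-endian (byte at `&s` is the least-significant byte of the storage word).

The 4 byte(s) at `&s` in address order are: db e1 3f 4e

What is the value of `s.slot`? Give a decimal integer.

27

[0]=0xdb [1]=0xe1 [2]=0x3f [3]=0x4e (little-endian) → word 0x4e3fe1db
slot [0+:6] = (word>>0) & 0x3f = 27  ←
flags [6+:8] = (word>>6) & 0xff = 135
state [14+:14] = (word>>14) & 0x3fff = 14591
kind [28+:2] = (word>>28) & 0x3 = 0
id [30+:1] = (word>>30) & 0x1 = 1
tag [31+:1] = (word>>31) & 0x1 = 0
slot signed 6b, MSB=0: value = 27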